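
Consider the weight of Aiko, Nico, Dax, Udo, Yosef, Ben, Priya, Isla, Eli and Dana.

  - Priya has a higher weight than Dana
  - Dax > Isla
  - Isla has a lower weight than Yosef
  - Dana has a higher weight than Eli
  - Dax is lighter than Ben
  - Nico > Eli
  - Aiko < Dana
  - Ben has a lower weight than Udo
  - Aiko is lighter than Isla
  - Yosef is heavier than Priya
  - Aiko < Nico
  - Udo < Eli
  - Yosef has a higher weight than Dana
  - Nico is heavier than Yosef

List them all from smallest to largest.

Aiko < Isla < Dax < Ben < Udo < Eli < Dana < Priya < Yosef < Nico

Nothing is placed below Aiko, so it is least; from there Aiko < Isla; Isla < Dax; Dax < Ben; Ben < Udo; Udo < Eli; Eli < Dana; Dana < Priya; Priya < Yosef; Yosef < Nico, each given directly.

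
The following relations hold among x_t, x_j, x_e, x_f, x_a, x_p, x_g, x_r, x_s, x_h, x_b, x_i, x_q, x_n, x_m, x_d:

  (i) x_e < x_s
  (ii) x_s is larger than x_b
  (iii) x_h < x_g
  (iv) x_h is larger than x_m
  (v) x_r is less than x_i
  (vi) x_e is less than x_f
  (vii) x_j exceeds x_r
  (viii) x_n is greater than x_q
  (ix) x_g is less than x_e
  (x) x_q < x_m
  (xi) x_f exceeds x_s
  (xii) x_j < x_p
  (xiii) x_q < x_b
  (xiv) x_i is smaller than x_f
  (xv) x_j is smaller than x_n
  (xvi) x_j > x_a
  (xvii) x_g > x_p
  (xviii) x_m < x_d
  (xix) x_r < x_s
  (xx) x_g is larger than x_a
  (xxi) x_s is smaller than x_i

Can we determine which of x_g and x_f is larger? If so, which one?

x_f

Link the given pairs in sequence: x_g < x_e; x_e < x_s; x_s < x_i; x_i < x_f.
Together: x_g < x_e < x_s < x_i < x_f.
So x_f is larger.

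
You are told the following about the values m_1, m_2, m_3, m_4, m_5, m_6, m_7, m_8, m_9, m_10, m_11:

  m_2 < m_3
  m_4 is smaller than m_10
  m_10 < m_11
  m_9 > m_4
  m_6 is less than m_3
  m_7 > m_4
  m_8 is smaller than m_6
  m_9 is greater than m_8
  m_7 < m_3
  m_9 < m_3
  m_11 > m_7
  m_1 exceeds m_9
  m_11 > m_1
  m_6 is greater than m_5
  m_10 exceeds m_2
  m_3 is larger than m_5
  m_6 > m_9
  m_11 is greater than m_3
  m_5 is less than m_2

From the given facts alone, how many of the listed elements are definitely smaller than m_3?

The elements the relations force below m_3 are m_8, m_4, m_5, m_9, m_2, m_7, m_6 — no chain reaches any other.
That is 7.

7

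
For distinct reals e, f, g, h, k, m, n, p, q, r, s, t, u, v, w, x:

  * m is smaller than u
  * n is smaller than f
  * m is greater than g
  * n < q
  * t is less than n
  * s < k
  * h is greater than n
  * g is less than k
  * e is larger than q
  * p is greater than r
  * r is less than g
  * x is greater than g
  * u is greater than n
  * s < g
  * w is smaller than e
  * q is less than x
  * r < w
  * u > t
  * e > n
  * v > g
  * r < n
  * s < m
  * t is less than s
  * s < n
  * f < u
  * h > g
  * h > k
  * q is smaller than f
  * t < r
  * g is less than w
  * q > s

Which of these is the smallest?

t

Chaining upward from t: directly above it, s, r, n, u; then p, g, w, q, k, m, e, h, f; then v, x.
That covers every other element, and nothing is given below t, so t is the smallest.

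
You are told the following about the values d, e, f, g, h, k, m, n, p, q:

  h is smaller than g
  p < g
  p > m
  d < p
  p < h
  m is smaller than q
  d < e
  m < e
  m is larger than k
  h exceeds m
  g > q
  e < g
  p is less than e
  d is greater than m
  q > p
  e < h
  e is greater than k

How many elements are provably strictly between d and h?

2

The relations place d below h. An element lies strictly between them when it is forced above d and also forced below h.
Above d: {p, e, q, g}. Below h: {k, m, p, e}.
Intersection: {p, e} — 2.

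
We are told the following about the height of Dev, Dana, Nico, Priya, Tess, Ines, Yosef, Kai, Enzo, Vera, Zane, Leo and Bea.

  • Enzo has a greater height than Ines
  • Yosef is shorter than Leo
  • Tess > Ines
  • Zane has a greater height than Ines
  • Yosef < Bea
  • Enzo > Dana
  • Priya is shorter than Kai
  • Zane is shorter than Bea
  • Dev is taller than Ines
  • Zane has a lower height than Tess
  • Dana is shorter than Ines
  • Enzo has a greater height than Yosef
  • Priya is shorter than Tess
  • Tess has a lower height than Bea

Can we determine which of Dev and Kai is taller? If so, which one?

Following every chain through Dev: below Dev we get Dana, Ines.
Kai is not reached, and no chain runs the other way from Kai to Dev.
So the given relations leave the order of Dev and Kai undetermined.

undetermined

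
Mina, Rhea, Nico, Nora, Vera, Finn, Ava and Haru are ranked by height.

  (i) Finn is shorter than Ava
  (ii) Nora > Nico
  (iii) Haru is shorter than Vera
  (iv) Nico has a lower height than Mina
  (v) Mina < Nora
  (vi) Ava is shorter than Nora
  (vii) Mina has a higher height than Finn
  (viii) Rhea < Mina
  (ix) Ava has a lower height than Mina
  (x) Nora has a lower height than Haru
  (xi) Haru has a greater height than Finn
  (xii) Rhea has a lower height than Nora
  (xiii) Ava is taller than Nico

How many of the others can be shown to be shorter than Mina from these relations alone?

From Mina the given relations immediately reach Nico, Finn, Ava, Rhea.
Nothing else is reachable below Mina; 4 in all.

4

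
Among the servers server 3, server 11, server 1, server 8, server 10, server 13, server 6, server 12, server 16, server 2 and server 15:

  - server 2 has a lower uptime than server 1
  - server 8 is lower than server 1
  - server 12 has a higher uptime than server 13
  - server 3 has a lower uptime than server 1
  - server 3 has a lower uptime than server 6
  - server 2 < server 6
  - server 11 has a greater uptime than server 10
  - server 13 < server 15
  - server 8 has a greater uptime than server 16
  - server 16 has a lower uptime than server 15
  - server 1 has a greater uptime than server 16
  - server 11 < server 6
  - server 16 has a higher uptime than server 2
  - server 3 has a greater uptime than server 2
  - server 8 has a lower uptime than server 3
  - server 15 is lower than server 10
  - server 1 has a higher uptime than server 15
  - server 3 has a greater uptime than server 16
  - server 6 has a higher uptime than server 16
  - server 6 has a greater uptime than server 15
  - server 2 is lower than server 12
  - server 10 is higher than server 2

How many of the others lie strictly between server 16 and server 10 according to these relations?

Chaining upward from server 16 reaches: server 8, server 3, server 15, server 1, server 11, server 6.
Chaining downward from server 10 reaches: server 2, server 13, server 15.
Strictly between server 16 and server 10 are those in both lists: server 15 — 1 element.

1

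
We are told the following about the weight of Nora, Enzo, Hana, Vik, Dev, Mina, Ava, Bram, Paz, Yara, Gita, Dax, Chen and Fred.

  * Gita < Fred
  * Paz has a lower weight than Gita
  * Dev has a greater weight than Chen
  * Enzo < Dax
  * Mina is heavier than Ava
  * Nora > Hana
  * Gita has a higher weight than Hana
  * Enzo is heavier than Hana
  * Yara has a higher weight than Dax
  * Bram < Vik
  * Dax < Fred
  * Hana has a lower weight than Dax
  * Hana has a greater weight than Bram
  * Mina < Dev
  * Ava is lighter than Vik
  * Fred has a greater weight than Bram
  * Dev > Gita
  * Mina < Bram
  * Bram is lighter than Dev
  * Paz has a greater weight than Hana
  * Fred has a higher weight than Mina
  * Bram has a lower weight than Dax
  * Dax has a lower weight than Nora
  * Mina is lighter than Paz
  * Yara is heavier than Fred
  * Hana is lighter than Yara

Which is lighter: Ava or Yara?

Ava

The relevant relations are Ava < Mina; Mina < Bram; Bram < Hana; Hana < Dax; Dax < Fred; Fred < Yara.
Chaining these gives Ava < Mina < Bram < Hana < Dax < Fred < Yara.
So Ava < Yara; Ava is the lighter of the two.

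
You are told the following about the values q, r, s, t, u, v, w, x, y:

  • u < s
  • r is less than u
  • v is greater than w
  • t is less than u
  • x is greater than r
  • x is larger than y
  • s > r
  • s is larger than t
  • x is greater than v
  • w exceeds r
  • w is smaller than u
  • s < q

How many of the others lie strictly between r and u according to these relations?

1

Chaining upward from r reaches: w, v, s, q, x.
Chaining downward from u reaches: t, w.
Strictly between r and u are those in both lists: w — 1 element.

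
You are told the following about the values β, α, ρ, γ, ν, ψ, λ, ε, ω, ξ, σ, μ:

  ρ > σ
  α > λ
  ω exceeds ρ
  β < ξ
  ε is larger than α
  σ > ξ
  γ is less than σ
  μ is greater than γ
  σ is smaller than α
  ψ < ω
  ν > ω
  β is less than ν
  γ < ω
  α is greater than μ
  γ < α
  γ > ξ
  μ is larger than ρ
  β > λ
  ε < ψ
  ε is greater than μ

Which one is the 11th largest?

Piecing the relations together gives one ordering: λ < β < ξ < γ < σ < ρ < μ < α < ε < ψ < ω < ν.
Counting 11 from the largest end gives β.

β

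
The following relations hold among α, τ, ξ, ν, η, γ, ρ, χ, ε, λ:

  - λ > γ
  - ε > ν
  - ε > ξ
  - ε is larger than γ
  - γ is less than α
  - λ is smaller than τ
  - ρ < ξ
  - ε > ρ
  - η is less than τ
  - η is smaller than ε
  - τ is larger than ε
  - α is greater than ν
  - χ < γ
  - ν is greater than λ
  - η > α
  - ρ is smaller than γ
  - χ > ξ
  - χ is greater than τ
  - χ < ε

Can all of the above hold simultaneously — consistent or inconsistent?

inconsistent

We have τ < χ stated directly, yet also χ < γ < λ < ν < α < η < ε < τ by chaining the others — so χ < τ. Contradiction.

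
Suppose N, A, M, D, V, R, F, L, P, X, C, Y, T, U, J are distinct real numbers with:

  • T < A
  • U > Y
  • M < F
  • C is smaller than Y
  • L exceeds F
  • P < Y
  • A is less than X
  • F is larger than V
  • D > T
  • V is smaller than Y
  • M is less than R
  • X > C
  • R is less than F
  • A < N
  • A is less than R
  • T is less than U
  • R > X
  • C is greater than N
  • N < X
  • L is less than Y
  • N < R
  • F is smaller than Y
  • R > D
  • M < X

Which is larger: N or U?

U

Following the relations from N: N < C < X < R < F < L < Y < U.
So N < U; U is the larger of the two.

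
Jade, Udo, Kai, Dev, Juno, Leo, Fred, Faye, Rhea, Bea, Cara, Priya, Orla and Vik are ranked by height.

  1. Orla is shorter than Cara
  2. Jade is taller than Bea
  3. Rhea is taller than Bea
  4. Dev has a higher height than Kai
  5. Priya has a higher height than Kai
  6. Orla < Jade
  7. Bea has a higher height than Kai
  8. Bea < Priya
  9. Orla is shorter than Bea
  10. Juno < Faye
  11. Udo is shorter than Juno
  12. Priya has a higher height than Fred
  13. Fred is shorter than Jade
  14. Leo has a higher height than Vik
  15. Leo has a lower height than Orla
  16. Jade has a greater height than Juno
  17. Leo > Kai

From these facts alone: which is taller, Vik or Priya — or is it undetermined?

Priya

Link the given pairs in sequence: Vik < Leo; Leo < Orla; Orla < Bea; Bea < Priya.
Together: Vik < Leo < Orla < Bea < Priya.
So Priya is taller.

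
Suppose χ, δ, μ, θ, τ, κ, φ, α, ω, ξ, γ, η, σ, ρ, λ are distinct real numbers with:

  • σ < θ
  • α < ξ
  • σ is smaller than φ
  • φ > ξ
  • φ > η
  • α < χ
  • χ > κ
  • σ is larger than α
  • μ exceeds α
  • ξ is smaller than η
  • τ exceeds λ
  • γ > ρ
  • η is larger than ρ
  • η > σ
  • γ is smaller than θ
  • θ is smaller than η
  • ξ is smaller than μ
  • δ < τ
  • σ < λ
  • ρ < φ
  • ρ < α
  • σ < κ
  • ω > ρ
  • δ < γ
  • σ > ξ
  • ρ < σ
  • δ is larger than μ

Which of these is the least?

Chaining upward from ρ: directly above it, α, σ, ω, γ, η, φ; then ξ, κ, μ, λ, θ, χ; then δ, τ.
That covers every other element, and nothing is given below ρ, so ρ is the least.

ρ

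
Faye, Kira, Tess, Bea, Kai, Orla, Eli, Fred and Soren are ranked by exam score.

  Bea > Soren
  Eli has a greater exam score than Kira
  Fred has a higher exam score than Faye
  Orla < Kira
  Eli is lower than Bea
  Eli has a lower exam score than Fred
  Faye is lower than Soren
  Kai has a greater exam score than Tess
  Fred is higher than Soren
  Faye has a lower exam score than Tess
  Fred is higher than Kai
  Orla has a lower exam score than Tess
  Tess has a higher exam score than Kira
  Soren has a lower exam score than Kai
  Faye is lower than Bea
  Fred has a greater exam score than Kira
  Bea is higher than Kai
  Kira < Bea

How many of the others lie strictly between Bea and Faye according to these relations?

The relations place Faye below Bea. An element lies strictly between them when it is forced above Faye and also forced below Bea.
Above Faye: {Soren, Tess, Kai, Fred}. Below Bea: {Orla, Kira, Soren, Eli, Tess, Kai}.
Intersection: {Soren, Tess, Kai} — 3.

3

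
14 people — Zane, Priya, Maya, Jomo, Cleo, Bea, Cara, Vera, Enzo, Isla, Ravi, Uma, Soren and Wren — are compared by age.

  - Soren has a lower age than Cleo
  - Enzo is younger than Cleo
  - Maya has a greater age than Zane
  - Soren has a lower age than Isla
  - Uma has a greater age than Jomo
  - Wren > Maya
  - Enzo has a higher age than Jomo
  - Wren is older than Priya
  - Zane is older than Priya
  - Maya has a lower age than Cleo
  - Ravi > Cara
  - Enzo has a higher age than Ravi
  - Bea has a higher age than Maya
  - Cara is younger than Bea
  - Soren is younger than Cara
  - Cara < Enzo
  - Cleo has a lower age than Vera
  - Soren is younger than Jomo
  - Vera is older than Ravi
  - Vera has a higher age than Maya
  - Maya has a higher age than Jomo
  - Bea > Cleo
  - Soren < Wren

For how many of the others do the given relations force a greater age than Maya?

4

From Maya the given relations immediately reach Cleo, Wren, Vera, Bea.
No other element is forced above Maya by the given relations, so the count is 4.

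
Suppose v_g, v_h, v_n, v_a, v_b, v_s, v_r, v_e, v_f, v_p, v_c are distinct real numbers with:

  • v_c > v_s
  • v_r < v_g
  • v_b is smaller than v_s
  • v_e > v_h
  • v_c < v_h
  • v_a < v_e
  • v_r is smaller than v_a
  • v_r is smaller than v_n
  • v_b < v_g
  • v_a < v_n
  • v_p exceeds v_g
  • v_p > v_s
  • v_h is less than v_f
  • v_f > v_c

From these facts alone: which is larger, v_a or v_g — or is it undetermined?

undetermined

Following every chain through v_g: above v_g we get v_p; below v_g we get v_b, v_r.
v_a is not reached, and no chain runs the other way from v_a to v_g.
So the given relations leave the order of v_g and v_a undetermined.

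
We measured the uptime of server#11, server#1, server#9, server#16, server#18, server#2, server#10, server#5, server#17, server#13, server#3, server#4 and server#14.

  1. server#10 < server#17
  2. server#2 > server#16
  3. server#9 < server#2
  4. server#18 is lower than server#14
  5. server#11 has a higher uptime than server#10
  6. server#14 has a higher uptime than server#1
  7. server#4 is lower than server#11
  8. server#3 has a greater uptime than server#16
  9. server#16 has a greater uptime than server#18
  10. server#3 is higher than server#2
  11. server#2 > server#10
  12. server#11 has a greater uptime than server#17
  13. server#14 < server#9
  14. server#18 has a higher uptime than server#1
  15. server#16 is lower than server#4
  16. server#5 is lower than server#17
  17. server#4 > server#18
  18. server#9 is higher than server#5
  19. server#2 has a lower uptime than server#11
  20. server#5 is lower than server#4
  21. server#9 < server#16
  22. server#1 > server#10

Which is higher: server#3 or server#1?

server#3

Link the given pairs in sequence: server#1 < server#18; server#18 < server#14; server#14 < server#9; server#9 < server#16; server#16 < server#2; server#2 < server#3.
Together: server#1 < server#18 < server#14 < server#9 < server#16 < server#2 < server#3.
So server#1 < server#3; server#3 is the higher of the two.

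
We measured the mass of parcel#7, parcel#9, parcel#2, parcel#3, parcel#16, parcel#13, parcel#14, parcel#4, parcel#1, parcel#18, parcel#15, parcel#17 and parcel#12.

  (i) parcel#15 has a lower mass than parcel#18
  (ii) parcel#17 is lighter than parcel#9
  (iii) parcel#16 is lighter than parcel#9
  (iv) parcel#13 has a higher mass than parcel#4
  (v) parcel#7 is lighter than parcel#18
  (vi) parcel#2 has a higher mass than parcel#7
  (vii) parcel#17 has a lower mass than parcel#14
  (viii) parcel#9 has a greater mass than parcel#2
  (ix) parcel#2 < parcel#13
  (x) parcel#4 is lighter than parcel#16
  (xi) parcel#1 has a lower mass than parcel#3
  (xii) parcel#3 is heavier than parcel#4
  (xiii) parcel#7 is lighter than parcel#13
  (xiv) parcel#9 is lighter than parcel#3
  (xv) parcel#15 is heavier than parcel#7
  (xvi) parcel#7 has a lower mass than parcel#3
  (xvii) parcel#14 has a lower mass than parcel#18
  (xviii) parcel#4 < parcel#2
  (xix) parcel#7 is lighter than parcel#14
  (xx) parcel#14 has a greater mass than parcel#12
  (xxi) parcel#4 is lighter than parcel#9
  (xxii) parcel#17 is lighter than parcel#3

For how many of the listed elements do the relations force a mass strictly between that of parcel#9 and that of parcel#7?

1

The relations place parcel#7 below parcel#9. An element lies strictly between them when it is forced above parcel#7 and also forced below parcel#9.
Above parcel#7: {parcel#14, parcel#2, parcel#13, parcel#15, parcel#18, parcel#3}. Below parcel#9: {parcel#4, parcel#17, parcel#2, parcel#16}.
Intersection: {parcel#2} — 1.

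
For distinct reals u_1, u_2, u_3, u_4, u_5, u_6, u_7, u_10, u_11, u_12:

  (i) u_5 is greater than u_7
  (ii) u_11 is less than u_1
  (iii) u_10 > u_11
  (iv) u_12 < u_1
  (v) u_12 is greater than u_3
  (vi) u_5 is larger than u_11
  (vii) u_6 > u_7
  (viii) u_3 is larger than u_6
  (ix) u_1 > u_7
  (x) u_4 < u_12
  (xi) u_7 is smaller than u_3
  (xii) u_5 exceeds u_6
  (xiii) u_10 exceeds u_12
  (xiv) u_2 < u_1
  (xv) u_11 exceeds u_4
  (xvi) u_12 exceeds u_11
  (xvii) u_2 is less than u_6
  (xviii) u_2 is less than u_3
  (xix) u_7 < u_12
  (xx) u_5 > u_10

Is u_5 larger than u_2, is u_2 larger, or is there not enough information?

u_5

Link the given pairs in sequence: u_2 < u_6; u_6 < u_3; u_3 < u_12; u_12 < u_10; u_10 < u_5.
Chaining these gives u_2 < u_6 < u_3 < u_12 < u_10 < u_5.
So u_5 is larger.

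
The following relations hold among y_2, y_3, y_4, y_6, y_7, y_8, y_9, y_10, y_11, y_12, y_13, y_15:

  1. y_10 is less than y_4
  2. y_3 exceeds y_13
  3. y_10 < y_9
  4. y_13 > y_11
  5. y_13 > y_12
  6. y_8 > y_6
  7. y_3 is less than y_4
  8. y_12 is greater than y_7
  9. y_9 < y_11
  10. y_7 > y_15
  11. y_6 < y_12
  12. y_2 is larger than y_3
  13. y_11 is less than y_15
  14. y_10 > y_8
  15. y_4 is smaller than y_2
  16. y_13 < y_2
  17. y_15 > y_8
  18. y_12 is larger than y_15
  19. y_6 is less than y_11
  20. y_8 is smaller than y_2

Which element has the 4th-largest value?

Piecing the relations together gives one ordering: y_6 < y_8 < y_10 < y_9 < y_11 < y_15 < y_7 < y_12 < y_13 < y_3 < y_4 < y_2.
Counting 4 from the largest end gives y_13.

y_13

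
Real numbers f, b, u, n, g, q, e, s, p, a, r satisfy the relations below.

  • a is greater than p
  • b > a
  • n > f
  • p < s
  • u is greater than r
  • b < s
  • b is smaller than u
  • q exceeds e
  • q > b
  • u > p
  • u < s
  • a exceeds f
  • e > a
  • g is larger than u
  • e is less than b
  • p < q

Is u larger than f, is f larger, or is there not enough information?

u

f < a and a < e give f < e.
Then e < b extends the chain to b.
With b < u: f < a < e < b < u.
So u is larger.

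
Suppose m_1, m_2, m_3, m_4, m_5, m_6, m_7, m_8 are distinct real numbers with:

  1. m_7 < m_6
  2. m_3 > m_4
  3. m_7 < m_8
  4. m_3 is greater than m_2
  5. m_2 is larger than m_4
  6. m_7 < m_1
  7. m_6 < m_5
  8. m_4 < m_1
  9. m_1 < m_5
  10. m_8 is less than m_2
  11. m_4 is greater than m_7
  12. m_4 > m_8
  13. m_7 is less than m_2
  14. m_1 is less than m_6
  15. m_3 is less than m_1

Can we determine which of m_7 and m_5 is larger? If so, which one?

The relevant relations are m_7 < m_8; m_8 < m_4; m_4 < m_2; m_2 < m_3; m_3 < m_1; m_1 < m_6; m_6 < m_5.
Together: m_7 < m_8 < m_4 < m_2 < m_3 < m_1 < m_6 < m_5.
So m_5 is larger.

m_5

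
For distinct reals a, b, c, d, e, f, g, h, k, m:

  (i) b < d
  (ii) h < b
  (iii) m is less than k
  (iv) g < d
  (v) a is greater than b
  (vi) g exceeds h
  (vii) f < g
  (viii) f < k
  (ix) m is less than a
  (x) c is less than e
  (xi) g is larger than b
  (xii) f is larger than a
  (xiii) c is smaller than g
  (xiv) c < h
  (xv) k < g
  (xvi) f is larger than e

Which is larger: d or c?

c < h < b < a < f < k < g < d, by transitivity through h, b, a, f, k, g.
So c < d; d is the larger of the two.

d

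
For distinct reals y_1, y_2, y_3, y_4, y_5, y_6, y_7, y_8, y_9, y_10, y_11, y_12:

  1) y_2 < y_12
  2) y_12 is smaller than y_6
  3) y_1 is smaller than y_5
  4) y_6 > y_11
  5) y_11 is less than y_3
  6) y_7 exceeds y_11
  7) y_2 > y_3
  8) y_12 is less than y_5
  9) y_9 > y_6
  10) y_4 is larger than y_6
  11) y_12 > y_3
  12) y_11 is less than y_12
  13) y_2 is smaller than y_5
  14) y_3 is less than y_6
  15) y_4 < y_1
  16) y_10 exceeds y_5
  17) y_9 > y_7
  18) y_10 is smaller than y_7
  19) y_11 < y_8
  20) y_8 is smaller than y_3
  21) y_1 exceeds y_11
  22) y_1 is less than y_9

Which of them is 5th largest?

Piecing the relations together gives one ordering: y_11 < y_8 < y_3 < y_2 < y_12 < y_6 < y_4 < y_1 < y_5 < y_10 < y_7 < y_9.
The 5th largest is y_1.

y_1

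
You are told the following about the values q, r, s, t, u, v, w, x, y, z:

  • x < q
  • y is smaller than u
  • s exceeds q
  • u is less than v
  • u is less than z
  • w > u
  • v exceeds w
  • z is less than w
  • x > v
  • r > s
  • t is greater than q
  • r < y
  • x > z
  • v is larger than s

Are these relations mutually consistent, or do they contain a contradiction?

inconsistent

We have q < s stated directly, yet also s < r < y < u < z < w < v < x < q by chaining the others — so s < q. Contradiction.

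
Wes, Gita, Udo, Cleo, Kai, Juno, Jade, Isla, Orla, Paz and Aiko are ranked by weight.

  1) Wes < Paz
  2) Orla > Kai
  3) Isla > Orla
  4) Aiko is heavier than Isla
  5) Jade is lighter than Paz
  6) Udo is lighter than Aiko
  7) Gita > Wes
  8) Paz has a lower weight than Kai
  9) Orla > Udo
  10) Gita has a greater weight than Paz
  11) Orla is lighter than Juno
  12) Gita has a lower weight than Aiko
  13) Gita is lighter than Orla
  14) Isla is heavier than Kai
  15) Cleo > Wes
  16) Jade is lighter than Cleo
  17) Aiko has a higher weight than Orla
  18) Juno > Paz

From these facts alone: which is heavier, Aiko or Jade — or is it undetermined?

Aiko

Jade < Paz < Gita < Orla < Isla < Aiko, by transitivity through Paz, Gita, Orla, Isla.
So Aiko is heavier.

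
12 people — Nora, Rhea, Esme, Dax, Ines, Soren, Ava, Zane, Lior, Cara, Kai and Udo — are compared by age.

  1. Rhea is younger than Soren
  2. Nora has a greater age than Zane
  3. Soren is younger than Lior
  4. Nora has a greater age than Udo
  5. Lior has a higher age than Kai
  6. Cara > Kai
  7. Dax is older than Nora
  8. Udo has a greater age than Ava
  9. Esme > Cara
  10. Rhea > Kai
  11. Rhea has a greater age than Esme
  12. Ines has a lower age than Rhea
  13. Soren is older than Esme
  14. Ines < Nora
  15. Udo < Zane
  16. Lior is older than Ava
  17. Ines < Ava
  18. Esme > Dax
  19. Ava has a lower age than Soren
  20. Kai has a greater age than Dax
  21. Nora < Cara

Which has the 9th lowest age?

Esme

Piecing the relations together gives one ordering: Ines < Ava < Udo < Zane < Nora < Dax < Kai < Cara < Esme < Rhea < Soren < Lior.
The 9th smallest is Esme.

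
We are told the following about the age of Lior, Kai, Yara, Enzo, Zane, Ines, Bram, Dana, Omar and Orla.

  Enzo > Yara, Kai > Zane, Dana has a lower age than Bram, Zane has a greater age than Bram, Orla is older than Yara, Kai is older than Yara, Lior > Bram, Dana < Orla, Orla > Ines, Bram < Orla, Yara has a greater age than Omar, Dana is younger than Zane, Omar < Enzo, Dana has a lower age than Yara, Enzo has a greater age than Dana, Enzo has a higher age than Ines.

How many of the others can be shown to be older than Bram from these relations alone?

The elements the relations force above Bram are Zane, Orla, Kai, Lior — no chain reaches any other.
That is 4.

4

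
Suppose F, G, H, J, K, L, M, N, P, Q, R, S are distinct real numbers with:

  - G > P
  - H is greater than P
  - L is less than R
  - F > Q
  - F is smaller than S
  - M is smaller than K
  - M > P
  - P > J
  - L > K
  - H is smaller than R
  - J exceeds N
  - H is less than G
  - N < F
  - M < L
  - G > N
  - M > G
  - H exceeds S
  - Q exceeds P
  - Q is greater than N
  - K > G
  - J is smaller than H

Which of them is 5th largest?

G

The consecutive relations fix a unique order: N < J < P < Q < F < S < H < G < M < K < L < R.
Counting 5 from the largest end gives G.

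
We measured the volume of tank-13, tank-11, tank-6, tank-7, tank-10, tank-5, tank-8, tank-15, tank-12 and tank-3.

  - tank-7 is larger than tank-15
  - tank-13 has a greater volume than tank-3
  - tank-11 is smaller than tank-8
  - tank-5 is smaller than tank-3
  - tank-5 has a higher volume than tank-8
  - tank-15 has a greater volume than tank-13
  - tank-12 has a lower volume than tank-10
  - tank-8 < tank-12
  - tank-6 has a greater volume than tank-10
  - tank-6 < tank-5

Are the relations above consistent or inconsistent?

consistent

The single ordering tank-11 < tank-8 < tank-12 < tank-10 < tank-6 < tank-5 < tank-3 < tank-13 < tank-15 < tank-7 satisfies every listed relation, so no contradiction arises.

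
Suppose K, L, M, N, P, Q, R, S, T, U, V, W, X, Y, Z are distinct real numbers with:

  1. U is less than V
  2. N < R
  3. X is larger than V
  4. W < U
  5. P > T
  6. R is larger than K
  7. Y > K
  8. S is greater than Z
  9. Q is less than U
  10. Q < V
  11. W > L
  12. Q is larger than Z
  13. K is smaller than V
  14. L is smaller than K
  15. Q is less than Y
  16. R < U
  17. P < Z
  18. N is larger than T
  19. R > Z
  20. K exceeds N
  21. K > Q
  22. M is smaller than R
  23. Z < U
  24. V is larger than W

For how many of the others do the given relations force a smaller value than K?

From K the given relations immediately reach L, Q, N.
From those, T, Z — 5 in total.
From those, P — 6 in total.
No other element is forced below K by the given relations, so the count is 6.

6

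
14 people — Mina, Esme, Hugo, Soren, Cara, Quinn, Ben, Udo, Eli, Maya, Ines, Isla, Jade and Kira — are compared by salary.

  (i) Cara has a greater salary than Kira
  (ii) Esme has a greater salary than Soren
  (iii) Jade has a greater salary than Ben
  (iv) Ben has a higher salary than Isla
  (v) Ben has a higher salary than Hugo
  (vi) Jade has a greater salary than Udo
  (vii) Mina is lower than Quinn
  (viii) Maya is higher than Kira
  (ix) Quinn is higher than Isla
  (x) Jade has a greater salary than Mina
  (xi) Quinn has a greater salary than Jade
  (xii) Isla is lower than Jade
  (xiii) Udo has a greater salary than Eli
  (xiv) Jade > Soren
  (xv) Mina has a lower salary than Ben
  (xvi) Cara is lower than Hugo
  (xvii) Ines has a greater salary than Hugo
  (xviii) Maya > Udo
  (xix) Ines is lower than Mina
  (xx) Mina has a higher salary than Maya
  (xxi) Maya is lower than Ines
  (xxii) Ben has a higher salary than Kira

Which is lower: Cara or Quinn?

Cara < Hugo < Ines < Mina < Ben < Jade < Quinn, by transitivity through Hugo, Ines, Mina, Ben, Jade.
So Cara < Quinn; Cara is the lower of the two.

Cara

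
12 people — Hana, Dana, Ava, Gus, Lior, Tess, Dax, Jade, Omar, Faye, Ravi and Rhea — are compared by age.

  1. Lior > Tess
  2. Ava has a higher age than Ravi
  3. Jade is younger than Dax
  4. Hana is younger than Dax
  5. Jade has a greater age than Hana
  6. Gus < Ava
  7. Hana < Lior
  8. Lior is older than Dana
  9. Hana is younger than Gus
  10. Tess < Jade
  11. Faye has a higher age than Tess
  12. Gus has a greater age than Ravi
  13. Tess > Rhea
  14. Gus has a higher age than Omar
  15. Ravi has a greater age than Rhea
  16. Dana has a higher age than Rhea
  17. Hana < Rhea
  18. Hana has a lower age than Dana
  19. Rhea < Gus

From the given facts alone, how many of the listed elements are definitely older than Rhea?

From Rhea the given relations immediately reach Tess, Ravi, Dana, Gus.
From those, Jade, Faye, Lior, Ava — 8 in total.
From those, Dax — 9 in total.
No other element is forced above Rhea by the given relations, so the count is 9.

9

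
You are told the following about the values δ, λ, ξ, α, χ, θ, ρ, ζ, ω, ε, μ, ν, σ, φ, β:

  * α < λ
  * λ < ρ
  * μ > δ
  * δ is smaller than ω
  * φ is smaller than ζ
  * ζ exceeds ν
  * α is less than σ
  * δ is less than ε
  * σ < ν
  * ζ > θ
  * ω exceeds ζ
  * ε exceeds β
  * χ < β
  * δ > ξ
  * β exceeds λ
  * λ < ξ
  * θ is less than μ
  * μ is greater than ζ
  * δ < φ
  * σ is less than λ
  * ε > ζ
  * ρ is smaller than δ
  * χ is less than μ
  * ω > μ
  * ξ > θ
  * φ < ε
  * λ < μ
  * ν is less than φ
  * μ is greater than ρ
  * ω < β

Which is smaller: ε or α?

α

Following the relations from α: α < σ < λ < ρ < δ < φ < ζ < μ < ω < β < ε.
So α < ε; α is the smaller of the two.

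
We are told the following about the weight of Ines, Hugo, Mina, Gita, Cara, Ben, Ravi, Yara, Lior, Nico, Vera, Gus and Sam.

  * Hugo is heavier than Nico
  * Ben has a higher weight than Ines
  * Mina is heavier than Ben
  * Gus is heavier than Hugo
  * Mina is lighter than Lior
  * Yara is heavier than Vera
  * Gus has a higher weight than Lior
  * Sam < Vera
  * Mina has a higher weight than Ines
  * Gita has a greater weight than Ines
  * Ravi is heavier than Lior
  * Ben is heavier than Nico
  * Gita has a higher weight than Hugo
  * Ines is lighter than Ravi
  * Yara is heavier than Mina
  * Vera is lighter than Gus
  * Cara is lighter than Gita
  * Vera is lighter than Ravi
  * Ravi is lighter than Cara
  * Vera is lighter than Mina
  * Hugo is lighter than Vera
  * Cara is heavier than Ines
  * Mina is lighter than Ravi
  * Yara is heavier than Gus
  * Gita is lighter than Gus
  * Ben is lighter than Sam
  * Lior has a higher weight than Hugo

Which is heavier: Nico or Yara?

Yara

The relevant relations are Nico < Ben; Ben < Sam; Sam < Vera; Vera < Mina; Mina < Lior; Lior < Ravi; Ravi < Cara; Cara < Gita; Gita < Gus; Gus < Yara.
Chaining these gives Nico < Ben < Sam < Vera < Mina < Lior < Ravi < Cara < Gita < Gus < Yara.
So Nico < Yara; Yara is the heavier of the two.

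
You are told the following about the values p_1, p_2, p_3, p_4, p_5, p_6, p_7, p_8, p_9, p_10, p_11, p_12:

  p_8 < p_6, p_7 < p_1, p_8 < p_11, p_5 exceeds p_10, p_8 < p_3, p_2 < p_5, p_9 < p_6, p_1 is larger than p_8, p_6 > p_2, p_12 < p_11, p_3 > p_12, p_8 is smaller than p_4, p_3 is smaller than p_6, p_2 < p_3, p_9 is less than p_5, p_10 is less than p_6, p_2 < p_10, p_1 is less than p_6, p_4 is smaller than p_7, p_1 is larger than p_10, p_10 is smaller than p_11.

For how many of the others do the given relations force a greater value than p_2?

The elements the relations force above p_2 are p_10, p_11, p_3, p_1, p_6, p_5 — no chain reaches any other.
That is 6.

6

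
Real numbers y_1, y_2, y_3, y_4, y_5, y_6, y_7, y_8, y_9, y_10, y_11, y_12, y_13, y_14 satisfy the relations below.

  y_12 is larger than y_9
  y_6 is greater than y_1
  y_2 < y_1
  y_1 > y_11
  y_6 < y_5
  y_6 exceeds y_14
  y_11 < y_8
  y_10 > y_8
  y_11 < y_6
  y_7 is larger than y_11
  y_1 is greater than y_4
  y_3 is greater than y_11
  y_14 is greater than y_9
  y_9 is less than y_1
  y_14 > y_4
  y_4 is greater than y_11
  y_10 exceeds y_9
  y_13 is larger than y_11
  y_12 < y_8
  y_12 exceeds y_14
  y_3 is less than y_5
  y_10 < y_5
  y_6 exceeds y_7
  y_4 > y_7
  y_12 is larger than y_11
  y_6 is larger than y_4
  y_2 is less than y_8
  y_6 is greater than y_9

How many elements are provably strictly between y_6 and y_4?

Chaining upward from y_4 reaches: y_14, y_12, y_1, y_8, y_10, y_5.
Chaining downward from y_6 reaches: y_11, y_2, y_7, y_9, y_14, y_1.
Strictly between y_4 and y_6 are those in both lists: y_14, y_1 — 2 elements.

2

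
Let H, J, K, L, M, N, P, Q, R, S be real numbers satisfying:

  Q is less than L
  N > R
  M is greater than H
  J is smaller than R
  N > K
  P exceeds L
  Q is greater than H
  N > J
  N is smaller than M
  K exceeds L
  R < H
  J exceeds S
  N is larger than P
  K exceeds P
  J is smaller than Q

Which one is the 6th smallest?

The consecutive relations fix a unique order: S < J < R < H < Q < L < P < K < N < M.
The 6th smallest is L.

L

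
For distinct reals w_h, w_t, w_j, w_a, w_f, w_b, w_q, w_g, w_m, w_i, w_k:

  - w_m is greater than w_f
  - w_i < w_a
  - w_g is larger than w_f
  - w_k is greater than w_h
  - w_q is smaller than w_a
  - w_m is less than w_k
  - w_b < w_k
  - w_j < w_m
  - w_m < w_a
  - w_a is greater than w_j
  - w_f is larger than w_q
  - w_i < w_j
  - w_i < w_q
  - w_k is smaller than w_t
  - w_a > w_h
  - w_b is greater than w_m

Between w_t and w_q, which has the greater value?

w_t

w_q < w_f and w_f < w_m give w_q < w_m.
With w_m < w_b: w_q < w_f < w_m < w_b.
Then w_b < w_k extends the chain to w_k.
Then w_k < w_t extends the chain to w_t.
So w_q < w_t; w_t is the larger of the two.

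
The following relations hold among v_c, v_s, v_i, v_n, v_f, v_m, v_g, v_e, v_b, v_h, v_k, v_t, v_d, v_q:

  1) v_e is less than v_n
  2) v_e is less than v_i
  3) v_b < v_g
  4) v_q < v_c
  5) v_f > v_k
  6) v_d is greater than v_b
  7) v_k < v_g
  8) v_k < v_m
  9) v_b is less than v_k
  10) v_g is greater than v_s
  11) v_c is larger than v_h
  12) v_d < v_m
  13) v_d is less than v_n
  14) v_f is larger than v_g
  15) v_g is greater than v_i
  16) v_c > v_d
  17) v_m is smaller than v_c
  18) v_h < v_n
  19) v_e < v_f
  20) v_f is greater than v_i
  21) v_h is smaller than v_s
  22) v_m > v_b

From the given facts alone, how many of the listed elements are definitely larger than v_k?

4

From v_k the given relations immediately reach v_m, v_g, v_f.
From those, v_c — 4 in total.
No other element is forced above v_k by the given relations, so the count is 4.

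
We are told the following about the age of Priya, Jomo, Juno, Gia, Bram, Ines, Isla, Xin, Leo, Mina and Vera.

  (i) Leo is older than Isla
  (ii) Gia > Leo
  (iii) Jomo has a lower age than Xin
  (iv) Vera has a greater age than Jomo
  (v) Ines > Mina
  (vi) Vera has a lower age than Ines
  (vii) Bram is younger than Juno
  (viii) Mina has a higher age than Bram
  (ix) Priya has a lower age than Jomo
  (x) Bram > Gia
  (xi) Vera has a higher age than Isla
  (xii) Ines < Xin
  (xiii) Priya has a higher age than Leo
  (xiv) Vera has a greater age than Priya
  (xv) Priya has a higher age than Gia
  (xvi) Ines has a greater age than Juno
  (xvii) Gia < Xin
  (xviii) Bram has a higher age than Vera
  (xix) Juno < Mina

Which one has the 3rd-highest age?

Mina

Piecing the relations together gives one ordering: Isla < Leo < Gia < Priya < Jomo < Vera < Bram < Juno < Mina < Ines < Xin.
Counting 3 from the largest end gives Mina.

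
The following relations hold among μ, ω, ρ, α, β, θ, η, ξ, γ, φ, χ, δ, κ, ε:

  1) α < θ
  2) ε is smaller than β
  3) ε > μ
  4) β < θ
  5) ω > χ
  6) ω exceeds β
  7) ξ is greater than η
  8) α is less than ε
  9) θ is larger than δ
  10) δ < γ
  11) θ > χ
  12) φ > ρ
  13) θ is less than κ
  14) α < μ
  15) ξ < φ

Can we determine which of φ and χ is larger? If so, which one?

undetermined

Following every chain through χ: above χ we get ω, θ, κ.
φ is not reached, and no chain runs the other way from φ to χ.
So the given relations leave the order of χ and φ undetermined.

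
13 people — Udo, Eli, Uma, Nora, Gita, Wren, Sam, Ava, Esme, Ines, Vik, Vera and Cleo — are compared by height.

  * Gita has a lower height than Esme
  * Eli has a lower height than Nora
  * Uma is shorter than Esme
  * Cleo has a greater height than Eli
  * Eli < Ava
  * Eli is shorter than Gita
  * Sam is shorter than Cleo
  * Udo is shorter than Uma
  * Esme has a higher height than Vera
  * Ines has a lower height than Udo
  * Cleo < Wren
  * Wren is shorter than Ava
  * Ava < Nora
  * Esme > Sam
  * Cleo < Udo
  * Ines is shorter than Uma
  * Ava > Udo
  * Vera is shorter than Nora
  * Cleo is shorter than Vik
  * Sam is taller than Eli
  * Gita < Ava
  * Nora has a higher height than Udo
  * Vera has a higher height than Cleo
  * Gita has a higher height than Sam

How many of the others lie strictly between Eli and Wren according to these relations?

Chaining upward from Eli reaches: Sam, Cleo, Udo, Uma, Vera, Gita, Vik, Ava, Nora, Esme.
Chaining downward from Wren reaches: Sam, Cleo.
Strictly between Eli and Wren are those in both lists: Sam, Cleo — 2 elements.

2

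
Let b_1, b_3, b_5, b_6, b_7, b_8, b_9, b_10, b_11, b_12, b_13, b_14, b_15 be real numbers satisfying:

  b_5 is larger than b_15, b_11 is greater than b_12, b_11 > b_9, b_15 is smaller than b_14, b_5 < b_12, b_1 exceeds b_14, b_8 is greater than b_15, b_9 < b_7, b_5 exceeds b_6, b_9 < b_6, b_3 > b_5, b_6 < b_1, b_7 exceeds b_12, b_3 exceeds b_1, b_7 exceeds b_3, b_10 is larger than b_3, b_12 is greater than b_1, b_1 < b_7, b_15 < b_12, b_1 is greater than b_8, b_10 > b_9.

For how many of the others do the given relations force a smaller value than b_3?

7

The elements the relations force below b_3 are b_15, b_8, b_14, b_9, b_6, b_5, b_1 — no chain reaches any other.
That is 7.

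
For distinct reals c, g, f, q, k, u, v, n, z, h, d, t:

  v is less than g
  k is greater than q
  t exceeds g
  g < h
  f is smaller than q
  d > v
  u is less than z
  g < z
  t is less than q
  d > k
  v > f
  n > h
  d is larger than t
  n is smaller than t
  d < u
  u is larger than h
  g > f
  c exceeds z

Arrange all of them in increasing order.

Each adjacent pair is fixed by a given relation: f < v; v < g; g < h; h < n; n < t; t < q; q < k; k < d; d < u; u < z; z < c. Chaining them end to end gives the full order.

f < v < g < h < n < t < q < k < d < u < z < c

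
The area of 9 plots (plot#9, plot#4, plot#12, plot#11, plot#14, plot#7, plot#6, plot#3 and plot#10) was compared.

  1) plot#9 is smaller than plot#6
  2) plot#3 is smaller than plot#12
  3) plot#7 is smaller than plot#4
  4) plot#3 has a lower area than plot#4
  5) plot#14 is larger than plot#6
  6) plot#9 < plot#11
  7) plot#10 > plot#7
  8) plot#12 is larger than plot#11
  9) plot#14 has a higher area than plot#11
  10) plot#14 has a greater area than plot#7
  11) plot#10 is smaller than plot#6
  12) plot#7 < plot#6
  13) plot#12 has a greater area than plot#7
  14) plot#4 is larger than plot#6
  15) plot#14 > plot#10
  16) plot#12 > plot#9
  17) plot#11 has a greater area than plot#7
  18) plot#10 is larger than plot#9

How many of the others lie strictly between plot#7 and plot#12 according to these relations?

1

Chaining upward from plot#7 reaches: plot#10, plot#11, plot#6, plot#14, plot#4.
Chaining downward from plot#12 reaches: plot#9, plot#11, plot#3.
Strictly between plot#7 and plot#12 are those in both lists: plot#11 — 1 element.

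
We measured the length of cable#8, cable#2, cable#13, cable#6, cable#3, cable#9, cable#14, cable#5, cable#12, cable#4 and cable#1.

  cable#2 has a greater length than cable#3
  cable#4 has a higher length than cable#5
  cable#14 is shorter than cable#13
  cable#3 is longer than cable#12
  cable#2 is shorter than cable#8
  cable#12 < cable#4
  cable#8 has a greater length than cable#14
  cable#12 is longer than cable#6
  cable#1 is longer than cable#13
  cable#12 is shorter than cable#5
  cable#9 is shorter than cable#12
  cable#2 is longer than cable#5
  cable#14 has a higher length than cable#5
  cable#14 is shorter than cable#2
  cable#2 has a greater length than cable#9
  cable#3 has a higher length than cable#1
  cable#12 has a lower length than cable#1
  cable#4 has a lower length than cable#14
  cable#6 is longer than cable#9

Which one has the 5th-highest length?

The consecutive relations fix a unique order: cable#9 < cable#6 < cable#12 < cable#5 < cable#4 < cable#14 < cable#13 < cable#1 < cable#3 < cable#2 < cable#8.
Counting 5 from the largest end gives cable#13.

cable#13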